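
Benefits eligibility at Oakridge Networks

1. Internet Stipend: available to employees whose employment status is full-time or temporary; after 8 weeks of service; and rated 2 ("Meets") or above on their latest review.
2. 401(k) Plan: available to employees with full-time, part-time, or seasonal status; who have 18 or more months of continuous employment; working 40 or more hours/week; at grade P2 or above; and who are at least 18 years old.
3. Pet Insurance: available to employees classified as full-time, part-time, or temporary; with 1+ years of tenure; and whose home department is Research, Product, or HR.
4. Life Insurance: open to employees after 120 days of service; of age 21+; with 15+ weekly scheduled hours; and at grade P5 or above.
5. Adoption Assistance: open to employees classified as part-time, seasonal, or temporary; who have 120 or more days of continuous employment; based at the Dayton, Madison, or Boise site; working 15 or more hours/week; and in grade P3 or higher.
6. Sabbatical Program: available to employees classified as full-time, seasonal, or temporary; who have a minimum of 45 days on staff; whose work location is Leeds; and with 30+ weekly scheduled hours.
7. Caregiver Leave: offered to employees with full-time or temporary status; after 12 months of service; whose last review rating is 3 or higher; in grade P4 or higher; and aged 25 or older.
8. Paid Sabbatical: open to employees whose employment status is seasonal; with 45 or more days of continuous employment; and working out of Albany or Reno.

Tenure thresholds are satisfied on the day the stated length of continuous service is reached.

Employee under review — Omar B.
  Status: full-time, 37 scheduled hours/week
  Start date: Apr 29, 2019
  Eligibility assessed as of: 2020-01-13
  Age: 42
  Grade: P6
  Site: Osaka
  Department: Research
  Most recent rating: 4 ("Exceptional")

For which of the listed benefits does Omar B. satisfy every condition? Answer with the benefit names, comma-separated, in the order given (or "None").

Internet Stipend, Life Insurance

Service from Apr 29, 2019 to 2020-01-13: 259 days.
Internet Stipend — status full-time ✓; service 259 days ≥ 8 weeks (≈56 days) ✓; rating 4 ≥ 2 ✓ → eligible.
401(k) Plan — status full-time ✓; service 259 days < 18 months (≈540 days) ✗ → not eligible.
Pet Insurance — status full-time ✓; service 259 days < 1 year (≈365 days) ✗ → not eligible.
Life Insurance — service 259 days ≥ 120 days ✓; age 42 ≥ 21 ✓; 37 hrs/wk ≥ 15 ✓; grade P6 ≥ P5 ✓ → eligible.
Adoption Assistance — status full-time ✗ (requires part-time, seasonal, or temporary) → not eligible.
Sabbatical Program — status full-time ✓; service 259 days ≥ 45 days ✓; site Osaka ✗ (not Leeds) → not eligible.
Caregiver Leave — status full-time ✓; service 259 days < 12 months (≈360 days) ✗ → not eligible.
Paid Sabbatical — status full-time ✗ (requires seasonal) → not eligible.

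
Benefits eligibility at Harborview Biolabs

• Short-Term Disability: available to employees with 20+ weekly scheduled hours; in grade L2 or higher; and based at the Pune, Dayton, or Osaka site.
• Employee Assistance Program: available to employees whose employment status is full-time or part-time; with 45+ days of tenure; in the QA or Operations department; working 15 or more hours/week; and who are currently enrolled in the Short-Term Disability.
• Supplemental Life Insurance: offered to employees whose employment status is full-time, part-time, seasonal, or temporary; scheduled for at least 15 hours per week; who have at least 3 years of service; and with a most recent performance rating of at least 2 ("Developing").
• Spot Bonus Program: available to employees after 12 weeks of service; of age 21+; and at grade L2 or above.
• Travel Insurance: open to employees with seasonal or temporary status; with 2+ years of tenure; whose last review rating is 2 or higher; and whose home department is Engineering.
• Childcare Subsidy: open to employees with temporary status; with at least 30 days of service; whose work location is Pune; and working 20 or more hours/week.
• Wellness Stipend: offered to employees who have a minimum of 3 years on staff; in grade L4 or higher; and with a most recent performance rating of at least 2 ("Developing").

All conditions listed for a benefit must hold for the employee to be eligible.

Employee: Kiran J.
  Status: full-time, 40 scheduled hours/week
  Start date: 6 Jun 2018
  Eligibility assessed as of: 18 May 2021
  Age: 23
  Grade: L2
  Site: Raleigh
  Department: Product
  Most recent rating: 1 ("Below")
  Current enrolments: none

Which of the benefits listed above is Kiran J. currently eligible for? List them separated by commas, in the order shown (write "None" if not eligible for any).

Spot Bonus Program

Service from 6 Jun 2018 to 18 May 2021: 1077 days.
Short-Term Disability — 40 hrs/wk ≥ 20 ✓; grade L2 ≥ L2 ✓; site Raleigh ✗ (not Pune, Dayton, or Osaka) → not eligible.
Employee Assistance Program — status full-time ✓; service 1077 days ≥ 45 days ✓; dept Product ✗ → not eligible.
Supplemental Life Insurance — status full-time ✓; 40 hrs/wk ≥ 15 ✓; service 1077 days < 3 years (≈1095 days) ✗ → not eligible.
Spot Bonus Program — service 1077 days ≥ 12 weeks (≈84 days) ✓; age 23 ≥ 21 ✓; grade L2 ≥ L2 ✓ → eligible.
Travel Insurance — status full-time ✗ (requires seasonal or temporary) → not eligible.
Childcare Subsidy — status full-time ✗ (requires temporary) → not eligible.
Wellness Stipend — service 1077 days < 3 years (≈1095 days) ✗ → not eligible.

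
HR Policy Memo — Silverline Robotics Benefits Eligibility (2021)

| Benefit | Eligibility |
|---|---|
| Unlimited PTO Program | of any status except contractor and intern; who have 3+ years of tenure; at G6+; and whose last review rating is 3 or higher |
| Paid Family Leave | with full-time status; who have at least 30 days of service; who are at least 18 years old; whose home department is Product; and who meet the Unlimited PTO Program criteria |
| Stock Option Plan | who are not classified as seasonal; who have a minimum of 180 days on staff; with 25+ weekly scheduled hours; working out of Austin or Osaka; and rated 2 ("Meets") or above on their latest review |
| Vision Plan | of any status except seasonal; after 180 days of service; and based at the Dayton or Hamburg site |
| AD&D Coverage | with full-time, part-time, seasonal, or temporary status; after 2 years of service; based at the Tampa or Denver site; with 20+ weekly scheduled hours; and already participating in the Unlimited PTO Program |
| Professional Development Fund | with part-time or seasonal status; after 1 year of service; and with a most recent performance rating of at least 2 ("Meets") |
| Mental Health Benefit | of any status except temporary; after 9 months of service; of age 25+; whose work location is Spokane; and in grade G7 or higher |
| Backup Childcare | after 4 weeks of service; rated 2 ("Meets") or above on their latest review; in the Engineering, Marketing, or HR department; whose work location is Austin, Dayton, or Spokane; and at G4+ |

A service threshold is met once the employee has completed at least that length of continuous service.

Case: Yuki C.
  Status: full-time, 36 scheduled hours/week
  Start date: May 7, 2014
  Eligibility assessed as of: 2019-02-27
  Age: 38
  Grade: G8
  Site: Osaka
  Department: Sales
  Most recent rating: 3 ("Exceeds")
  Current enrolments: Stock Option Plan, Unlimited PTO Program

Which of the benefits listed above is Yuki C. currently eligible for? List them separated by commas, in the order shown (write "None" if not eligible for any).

Service from May 7, 2014 to 2019-02-27: 1757 days.
Unlimited PTO Program — status full-time ✓ (not excluded); service 1757 days ≥ 3 years (≈1095 days) ✓; grade G8 ≥ G6 ✓; rating 3 ≥ 3 ✓ → eligible.
Paid Family Leave — status full-time ✓; service 1757 days ≥ 30 days ✓; age 38 ≥ 18 ✓; dept Sales ✗ → not eligible.
Stock Option Plan — status full-time ✓ (not excluded); service 1757 days ≥ 180 days ✓; 36 hrs/wk ≥ 25 ✓; site Osaka ✓; rating 3 ≥ 2 ✓ → eligible.
Vision Plan — status full-time ✓ (not excluded); service 1757 days ≥ 180 days ✓; site Osaka ✗ (not Dayton or Hamburg) → not eligible.
AD&D Coverage — status full-time ✓; service 1757 days ≥ 2 years (≈730 days) ✓; site Osaka ✗ (not Tampa or Denver) → not eligible.
Professional Development Fund — status full-time ✗ (requires part-time or seasonal) → not eligible.
Mental Health Benefit — status full-time ✓ (not excluded); service 1757 days ≥ 9 months (≈270 days) ✓; age 38 ≥ 25 ✓; site Osaka ✗ (not Spokane) → not eligible.
Backup Childcare — service 1757 days ≥ 4 weeks (≈28 days) ✓; rating 3 ≥ 2 ✓; dept Sales ✗ → not eligible.

Unlimited PTO Program, Stock Option Plan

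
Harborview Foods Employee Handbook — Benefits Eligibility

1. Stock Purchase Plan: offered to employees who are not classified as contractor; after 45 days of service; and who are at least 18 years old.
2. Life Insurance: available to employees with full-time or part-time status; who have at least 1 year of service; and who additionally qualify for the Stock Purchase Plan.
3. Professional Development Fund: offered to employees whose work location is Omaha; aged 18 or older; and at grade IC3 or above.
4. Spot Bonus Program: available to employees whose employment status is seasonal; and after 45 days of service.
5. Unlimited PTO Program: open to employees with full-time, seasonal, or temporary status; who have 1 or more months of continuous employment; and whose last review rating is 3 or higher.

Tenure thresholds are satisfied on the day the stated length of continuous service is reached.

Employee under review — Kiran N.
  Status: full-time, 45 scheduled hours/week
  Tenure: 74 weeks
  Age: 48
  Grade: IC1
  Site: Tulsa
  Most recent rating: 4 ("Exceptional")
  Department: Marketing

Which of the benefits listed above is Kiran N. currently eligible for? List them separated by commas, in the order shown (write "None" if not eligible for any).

Stock Purchase Plan, Life Insurance, Unlimited PTO Program

Stock Purchase Plan — status full-time ✓ (not excluded); service 74 weeks ≥ 45 days ✓; age 48 ≥ 18 ✓ → eligible.
Life Insurance — status full-time ✓; service 74 weeks ≥ 1 year (≈365 days) ✓; eligible for Stock Purchase Plan ✓ → eligible.
Professional Development Fund — site Tulsa ✗ (not Omaha) → not eligible.
Spot Bonus Program — status full-time ✗ (requires seasonal) → not eligible.
Unlimited PTO Program — status full-time ✓; service 74 weeks ≥ 1 month (≈30 days) ✓; rating 4 ≥ 3 ✓ → eligible.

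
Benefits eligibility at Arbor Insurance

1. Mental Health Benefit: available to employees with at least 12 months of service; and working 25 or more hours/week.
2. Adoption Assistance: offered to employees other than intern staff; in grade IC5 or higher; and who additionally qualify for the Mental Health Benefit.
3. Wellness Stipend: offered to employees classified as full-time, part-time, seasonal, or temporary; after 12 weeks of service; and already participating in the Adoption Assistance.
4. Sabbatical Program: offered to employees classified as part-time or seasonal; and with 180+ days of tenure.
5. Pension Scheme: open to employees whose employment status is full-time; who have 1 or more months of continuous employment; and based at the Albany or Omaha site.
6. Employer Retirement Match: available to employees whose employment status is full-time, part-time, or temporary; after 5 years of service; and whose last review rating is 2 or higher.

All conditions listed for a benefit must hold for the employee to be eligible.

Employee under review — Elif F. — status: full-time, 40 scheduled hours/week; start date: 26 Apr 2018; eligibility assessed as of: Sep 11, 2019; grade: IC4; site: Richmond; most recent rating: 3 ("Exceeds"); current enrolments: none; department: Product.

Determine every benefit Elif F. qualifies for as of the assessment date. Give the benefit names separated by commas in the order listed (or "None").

Service from 26 Apr 2018 to Sep 11, 2019: 503 days.
Mental Health Benefit — service 503 days ≥ 12 months (≈360 days) ✓; 40 hrs/wk ≥ 25 ✓ → eligible.
Adoption Assistance — status full-time ✓ (not excluded); grade IC4 < IC5 ✗ → not eligible.
Wellness Stipend — status full-time ✓; service 503 days ≥ 12 weeks (≈84 days) ✓; not enrolled in Adoption Assistance ✗ → not eligible.
Sabbatical Program — status full-time ✗ (requires part-time or seasonal) → not eligible.
Pension Scheme — status full-time ✓; service 503 days ≥ 1 month (≈30 days) ✓; site Richmond ✗ (not Albany or Omaha) → not eligible.
Employer Retirement Match — status full-time ✓; service 503 days < 5 years (≈1825 days) ✗ → not eligible.

Mental Health Benefit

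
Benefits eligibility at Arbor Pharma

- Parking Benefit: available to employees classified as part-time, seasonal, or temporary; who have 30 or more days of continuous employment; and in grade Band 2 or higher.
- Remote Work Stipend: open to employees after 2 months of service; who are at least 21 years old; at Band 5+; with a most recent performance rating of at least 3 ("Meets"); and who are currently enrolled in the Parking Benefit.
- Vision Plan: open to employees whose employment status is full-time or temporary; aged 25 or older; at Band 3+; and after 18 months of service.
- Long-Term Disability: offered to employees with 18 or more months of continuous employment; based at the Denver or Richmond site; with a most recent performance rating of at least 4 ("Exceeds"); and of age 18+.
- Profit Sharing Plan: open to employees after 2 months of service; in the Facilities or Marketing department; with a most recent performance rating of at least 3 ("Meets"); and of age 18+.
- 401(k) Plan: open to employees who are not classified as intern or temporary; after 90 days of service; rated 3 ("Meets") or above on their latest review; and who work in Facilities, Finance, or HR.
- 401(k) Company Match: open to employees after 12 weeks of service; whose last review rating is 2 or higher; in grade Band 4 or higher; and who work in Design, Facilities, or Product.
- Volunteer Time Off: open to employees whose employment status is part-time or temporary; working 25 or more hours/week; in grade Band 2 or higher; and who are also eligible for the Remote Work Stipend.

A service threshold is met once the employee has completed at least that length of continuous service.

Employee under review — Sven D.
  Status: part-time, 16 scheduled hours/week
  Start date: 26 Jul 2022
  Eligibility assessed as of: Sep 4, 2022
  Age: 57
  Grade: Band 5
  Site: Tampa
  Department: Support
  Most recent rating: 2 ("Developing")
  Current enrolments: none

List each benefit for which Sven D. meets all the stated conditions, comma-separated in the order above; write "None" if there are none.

Service from 26 Jul 2022 to Sep 4, 2022: 40 days.
Parking Benefit — status part-time ✓; service 40 days ≥ 30 days ✓; grade Band 5 ≥ Band 2 ✓ → eligible.
Remote Work Stipend — service 40 days < 2 months (≈60 days) ✗ → not eligible.
Vision Plan — status part-time ✗ (requires full-time or temporary) → not eligible.
Long-Term Disability — service 40 days < 18 months (≈540 days) ✗ → not eligible.
Profit Sharing Plan — service 40 days < 2 months (≈60 days) ✗ → not eligible.
401(k) Plan — status part-time ✓ (not excluded); service 40 days < 90 days ✗ → not eligible.
401(k) Company Match — service 40 days < 12 weeks (≈84 days) ✗ → not eligible.
Volunteer Time Off — status part-time ✓; 16 hrs/wk < 25 ✗ → not eligible.

Parking Benefit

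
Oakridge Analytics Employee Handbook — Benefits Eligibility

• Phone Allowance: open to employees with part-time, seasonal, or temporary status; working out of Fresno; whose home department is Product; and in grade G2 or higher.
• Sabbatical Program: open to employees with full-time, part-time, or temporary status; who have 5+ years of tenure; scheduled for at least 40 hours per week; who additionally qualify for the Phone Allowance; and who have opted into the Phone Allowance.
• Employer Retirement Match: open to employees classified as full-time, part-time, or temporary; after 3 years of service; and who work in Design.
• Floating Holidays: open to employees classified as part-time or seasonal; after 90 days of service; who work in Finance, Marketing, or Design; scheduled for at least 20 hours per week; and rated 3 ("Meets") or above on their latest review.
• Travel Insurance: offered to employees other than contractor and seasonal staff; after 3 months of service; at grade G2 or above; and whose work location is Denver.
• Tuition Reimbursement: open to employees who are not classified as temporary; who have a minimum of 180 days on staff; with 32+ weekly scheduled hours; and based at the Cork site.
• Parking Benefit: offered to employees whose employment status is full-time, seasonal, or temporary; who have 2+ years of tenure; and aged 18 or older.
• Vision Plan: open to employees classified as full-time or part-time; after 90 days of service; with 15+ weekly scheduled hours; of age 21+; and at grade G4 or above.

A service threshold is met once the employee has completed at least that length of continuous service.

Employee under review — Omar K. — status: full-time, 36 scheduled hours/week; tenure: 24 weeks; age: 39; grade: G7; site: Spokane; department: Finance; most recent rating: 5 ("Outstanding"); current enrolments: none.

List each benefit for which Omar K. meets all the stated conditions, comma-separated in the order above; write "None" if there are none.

Phone Allowance — status full-time ✗ (requires part-time, seasonal, or temporary) → not eligible.
Sabbatical Program — status full-time ✓; service 24 weeks < 5 years (≈1825 days) ✗ → not eligible.
Employer Retirement Match — status full-time ✓; service 24 weeks < 3 years (≈1095 days) ✗ → not eligible.
Floating Holidays — status full-time ✗ (requires part-time or seasonal) → not eligible.
Travel Insurance — status full-time ✓ (not excluded); service 24 weeks ≥ 3 months (≈90 days) ✓; grade G7 ≥ G2 ✓; site Spokane ✗ (not Denver) → not eligible.
Tuition Reimbursement — status full-time ✓ (not excluded); service 24 weeks < 180 days ✗ → not eligible.
Parking Benefit — status full-time ✓; service 24 weeks < 2 years (≈730 days) ✗ → not eligible.
Vision Plan — status full-time ✓; service 24 weeks ≥ 90 days ✓; 36 hrs/wk ≥ 15 ✓; age 39 ≥ 21 ✓; grade G7 ≥ G4 ✓ → eligible.

Vision Plan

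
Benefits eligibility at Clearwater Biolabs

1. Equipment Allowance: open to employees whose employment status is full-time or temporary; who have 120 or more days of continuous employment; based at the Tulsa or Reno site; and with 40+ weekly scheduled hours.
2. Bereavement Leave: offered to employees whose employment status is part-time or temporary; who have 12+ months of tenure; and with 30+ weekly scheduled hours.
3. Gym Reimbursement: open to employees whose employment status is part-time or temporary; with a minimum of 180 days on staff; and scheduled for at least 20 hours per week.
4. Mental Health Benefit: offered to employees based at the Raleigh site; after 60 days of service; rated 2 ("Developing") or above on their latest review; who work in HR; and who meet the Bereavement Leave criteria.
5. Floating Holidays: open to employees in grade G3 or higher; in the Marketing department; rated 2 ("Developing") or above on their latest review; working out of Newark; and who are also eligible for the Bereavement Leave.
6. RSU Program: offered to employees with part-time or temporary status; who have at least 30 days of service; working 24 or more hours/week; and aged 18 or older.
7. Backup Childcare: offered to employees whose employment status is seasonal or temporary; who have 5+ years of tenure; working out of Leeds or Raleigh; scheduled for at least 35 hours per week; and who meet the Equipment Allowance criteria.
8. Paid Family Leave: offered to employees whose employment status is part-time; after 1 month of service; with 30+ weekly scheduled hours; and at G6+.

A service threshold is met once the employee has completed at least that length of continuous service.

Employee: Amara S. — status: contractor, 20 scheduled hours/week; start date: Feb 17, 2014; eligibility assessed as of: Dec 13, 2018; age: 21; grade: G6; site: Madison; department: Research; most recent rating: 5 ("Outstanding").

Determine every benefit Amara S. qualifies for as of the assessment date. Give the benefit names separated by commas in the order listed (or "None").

Service from Feb 17, 2014 to Dec 13, 2018: 1760 days.
Equipment Allowance — status contractor ✗ (requires full-time or temporary) → not eligible.
Bereavement Leave — status contractor ✗ (requires part-time or temporary) → not eligible.
Gym Reimbursement — status contractor ✗ (requires part-time or temporary) → not eligible.
Mental Health Benefit — site Madison ✗ (not Raleigh) → not eligible.
Floating Holidays — grade G6 ≥ G3 ✓; dept Research ✗ → not eligible.
RSU Program — status contractor ✗ (requires part-time or temporary) → not eligible.
Backup Childcare — status contractor ✗ (requires seasonal or temporary) → not eligible.
Paid Family Leave — status contractor ✗ (requires part-time) → not eligible.

None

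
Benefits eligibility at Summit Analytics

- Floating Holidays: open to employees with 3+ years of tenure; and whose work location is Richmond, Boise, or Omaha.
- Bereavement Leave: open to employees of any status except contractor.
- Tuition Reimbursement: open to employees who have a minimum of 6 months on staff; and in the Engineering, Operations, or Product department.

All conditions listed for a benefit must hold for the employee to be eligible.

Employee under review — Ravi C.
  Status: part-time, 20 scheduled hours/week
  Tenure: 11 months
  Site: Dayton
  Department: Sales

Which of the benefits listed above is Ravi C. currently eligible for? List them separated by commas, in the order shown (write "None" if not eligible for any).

Floating Holidays — service 11 months < 3 years (≈1095 days) ✗ → not eligible.
Bereavement Leave — status part-time ✓ (not excluded) → eligible.
Tuition Reimbursement — service 11 months ≥ 6 months ✓; dept Sales ✗ → not eligible.

Bereavement Leave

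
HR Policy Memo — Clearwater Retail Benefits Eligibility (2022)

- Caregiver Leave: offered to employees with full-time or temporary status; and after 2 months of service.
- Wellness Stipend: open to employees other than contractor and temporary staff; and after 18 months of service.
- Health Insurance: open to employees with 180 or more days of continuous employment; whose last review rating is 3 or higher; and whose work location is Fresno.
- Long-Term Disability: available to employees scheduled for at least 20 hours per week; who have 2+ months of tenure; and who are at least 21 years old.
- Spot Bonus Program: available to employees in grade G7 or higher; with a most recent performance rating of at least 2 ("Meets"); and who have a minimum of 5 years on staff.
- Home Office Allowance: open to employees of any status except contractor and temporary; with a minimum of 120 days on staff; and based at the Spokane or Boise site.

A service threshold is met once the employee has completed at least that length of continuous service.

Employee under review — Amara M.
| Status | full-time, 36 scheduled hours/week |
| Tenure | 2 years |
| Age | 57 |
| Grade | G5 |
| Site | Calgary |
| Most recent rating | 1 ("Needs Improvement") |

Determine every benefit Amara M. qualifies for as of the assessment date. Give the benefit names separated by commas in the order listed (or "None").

Caregiver Leave, Wellness Stipend, Long-Term Disability

Caregiver Leave — status full-time ✓; service 2 years ≥ 2 months (≈60 days) ✓ → eligible.
Wellness Stipend — status full-time ✓ (not excluded); service 2 years ≥ 18 months (≈540 days) ✓ → eligible.
Health Insurance — service 2 years ≥ 180 days ✓; rating 1 < 3 ✗ → not eligible.
Long-Term Disability — 36 hrs/wk ≥ 20 ✓; service 2 years ≥ 2 months (≈60 days) ✓; age 57 ≥ 21 ✓ → eligible.
Spot Bonus Program — grade G5 < G7 ✗ → not eligible.
Home Office Allowance — status full-time ✓ (not excluded); service 2 years ≥ 120 days ✓; site Calgary ✗ (not Spokane or Boise) → not eligible.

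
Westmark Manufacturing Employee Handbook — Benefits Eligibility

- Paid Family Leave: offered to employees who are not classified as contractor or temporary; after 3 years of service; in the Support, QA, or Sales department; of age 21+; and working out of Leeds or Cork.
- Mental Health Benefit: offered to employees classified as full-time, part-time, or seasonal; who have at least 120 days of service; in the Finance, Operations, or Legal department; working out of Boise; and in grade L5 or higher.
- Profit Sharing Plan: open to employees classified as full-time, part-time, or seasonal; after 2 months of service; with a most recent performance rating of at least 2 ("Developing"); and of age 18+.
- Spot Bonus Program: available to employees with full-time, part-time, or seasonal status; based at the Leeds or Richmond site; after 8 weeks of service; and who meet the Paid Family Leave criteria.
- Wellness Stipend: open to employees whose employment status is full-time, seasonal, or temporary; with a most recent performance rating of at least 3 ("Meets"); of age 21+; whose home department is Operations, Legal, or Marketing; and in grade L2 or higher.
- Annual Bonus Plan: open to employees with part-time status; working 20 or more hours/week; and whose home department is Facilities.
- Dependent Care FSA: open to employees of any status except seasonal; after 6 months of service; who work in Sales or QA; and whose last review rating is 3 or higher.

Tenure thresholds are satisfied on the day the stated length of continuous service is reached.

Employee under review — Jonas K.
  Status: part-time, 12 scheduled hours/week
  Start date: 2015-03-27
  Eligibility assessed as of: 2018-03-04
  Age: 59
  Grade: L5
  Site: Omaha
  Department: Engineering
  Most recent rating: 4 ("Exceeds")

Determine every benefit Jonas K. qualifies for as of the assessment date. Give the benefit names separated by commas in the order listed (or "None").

Profit Sharing Plan

Service from 2015-03-27 to 2018-03-04: 1073 days.
Paid Family Leave — status part-time ✓ (not excluded); service 1073 days < 3 years (≈1095 days) ✗ → not eligible.
Mental Health Benefit — status part-time ✓; service 1073 days ≥ 120 days ✓; dept Engineering ✗ → not eligible.
Profit Sharing Plan — status part-time ✓; service 1073 days ≥ 2 months (≈60 days) ✓; rating 4 ≥ 2 ✓; age 59 ≥ 18 ✓ → eligible.
Spot Bonus Program — status part-time ✓; site Omaha ✗ (not Leeds or Richmond) → not eligible.
Wellness Stipend — status part-time ✗ (requires full-time, seasonal, or temporary) → not eligible.
Annual Bonus Plan — status part-time ✓; 12 hrs/wk < 20 ✗ → not eligible.
Dependent Care FSA — status part-time ✓ (not excluded); service 1073 days ≥ 6 months (≈180 days) ✓; dept Engineering ✗ → not eligible.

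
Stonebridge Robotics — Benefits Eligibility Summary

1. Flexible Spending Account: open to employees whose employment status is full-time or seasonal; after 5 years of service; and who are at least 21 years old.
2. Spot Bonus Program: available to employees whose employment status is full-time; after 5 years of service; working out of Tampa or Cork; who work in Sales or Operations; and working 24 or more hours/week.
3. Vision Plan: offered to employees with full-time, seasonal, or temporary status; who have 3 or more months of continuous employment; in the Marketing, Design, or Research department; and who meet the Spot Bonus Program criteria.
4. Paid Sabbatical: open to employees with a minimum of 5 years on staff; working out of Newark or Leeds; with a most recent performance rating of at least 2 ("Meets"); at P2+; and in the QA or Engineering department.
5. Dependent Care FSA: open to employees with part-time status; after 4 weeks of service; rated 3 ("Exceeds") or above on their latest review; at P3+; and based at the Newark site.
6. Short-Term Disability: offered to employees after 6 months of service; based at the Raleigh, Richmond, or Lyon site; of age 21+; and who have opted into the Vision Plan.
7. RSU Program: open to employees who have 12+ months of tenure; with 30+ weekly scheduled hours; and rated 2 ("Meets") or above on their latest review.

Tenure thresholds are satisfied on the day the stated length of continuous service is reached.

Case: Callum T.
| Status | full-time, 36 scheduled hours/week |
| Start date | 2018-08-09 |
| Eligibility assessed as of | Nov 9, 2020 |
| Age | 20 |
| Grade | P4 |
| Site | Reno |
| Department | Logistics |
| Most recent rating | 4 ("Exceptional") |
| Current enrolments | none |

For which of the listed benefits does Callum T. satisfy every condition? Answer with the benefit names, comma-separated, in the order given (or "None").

Service from 2018-08-09 to Nov 9, 2020: 823 days.
Flexible Spending Account — status full-time ✓; service 823 days < 5 years (≈1825 days) ✗ → not eligible.
Spot Bonus Program — status full-time ✓; service 823 days < 5 years (≈1825 days) ✗ → not eligible.
Vision Plan — status full-time ✓; service 823 days ≥ 3 months (≈90 days) ✓; dept Logistics ✗ → not eligible.
Paid Sabbatical — service 823 days < 5 years (≈1825 days) ✗ → not eligible.
Dependent Care FSA — status full-time ✗ (requires part-time) → not eligible.
Short-Term Disability — service 823 days ≥ 6 months (≈180 days) ✓; site Reno ✗ (not Raleigh, Richmond, or Lyon) → not eligible.
RSU Program — service 823 days ≥ 12 months (≈360 days) ✓; 36 hrs/wk ≥ 30 ✓; rating 4 ≥ 2 ✓ → eligible.

RSU Program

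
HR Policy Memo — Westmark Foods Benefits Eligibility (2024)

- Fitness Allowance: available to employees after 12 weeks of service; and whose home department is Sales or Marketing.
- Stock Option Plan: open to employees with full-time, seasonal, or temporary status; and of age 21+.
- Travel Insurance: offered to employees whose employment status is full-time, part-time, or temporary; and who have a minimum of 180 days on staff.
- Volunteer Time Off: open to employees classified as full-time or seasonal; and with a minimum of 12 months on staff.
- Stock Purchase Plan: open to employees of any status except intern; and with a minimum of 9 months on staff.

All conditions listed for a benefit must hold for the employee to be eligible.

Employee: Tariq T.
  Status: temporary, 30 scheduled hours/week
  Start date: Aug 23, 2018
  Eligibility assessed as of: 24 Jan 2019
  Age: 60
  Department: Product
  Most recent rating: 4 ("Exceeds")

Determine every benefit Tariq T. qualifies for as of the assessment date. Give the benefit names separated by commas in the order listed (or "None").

Service from Aug 23, 2018 to 24 Jan 2019: 154 days.
Fitness Allowance — service 154 days ≥ 12 weeks (≈84 days) ✓; dept Product ✗ → not eligible.
Stock Option Plan — status temporary ✓; age 60 ≥ 21 ✓ → eligible.
Travel Insurance — status temporary ✓; service 154 days < 180 days ✗ → not eligible.
Volunteer Time Off — status temporary ✗ (requires full-time or seasonal) → not eligible.
Stock Purchase Plan — status temporary ✓ (not excluded); service 154 days < 9 months (≈270 days) ✗ → not eligible.

Stock Option Plan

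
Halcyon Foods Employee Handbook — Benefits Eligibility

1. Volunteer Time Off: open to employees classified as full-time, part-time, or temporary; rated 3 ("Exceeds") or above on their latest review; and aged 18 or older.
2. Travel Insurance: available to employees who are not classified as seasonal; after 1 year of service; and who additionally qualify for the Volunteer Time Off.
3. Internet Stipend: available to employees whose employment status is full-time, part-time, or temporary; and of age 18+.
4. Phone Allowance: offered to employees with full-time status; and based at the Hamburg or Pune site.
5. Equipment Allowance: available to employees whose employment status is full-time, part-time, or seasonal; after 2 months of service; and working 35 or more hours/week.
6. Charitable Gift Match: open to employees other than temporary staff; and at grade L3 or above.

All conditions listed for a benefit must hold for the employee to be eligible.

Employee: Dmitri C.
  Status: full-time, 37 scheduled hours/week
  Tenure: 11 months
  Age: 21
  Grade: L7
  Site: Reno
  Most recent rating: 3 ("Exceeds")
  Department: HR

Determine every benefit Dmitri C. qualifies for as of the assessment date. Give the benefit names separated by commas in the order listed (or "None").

Volunteer Time Off, Internet Stipend, Equipment Allowance, Charitable Gift Match

Volunteer Time Off — status full-time ✓; rating 3 ≥ 3 ✓; age 21 ≥ 18 ✓ → eligible.
Travel Insurance — status full-time ✓ (not excluded); service 11 months < 1 year (≈365 days) ✗ → not eligible.
Internet Stipend — status full-time ✓; age 21 ≥ 18 ✓ → eligible.
Phone Allowance — status full-time ✓; site Reno ✗ (not Hamburg or Pune) → not eligible.
Equipment Allowance — status full-time ✓; service 11 months ≥ 2 months ✓; 37 hrs/wk ≥ 35 ✓ → eligible.
Charitable Gift Match — status full-time ✓ (not excluded); grade L7 ≥ L3 ✓ → eligible.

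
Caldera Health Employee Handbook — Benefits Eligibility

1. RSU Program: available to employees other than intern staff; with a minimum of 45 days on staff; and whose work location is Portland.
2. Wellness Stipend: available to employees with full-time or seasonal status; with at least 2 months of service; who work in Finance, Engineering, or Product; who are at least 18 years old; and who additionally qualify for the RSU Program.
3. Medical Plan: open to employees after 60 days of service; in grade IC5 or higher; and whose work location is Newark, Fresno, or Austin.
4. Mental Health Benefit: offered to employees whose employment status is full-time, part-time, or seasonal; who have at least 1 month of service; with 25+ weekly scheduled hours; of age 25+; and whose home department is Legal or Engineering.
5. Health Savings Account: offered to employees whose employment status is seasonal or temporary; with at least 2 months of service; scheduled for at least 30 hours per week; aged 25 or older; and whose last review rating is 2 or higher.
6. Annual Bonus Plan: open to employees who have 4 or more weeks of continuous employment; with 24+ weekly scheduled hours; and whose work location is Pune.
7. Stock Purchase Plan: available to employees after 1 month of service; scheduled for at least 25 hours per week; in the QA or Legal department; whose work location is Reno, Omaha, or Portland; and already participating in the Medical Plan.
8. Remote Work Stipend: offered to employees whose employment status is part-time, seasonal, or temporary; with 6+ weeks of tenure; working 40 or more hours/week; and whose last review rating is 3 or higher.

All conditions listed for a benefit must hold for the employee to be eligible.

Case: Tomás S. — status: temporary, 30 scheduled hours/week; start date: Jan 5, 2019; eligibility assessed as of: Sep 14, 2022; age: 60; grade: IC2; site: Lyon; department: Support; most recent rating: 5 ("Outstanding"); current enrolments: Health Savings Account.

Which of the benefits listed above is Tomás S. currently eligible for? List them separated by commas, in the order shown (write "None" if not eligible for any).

Service from Jan 5, 2019 to Sep 14, 2022: 1348 days.
RSU Program — status temporary ✓ (not excluded); service 1348 days ≥ 45 days ✓; site Lyon ✗ (not Portland) → not eligible.
Wellness Stipend — status temporary ✗ (requires full-time or seasonal) → not eligible.
Medical Plan — service 1348 days ≥ 60 days ✓; grade IC2 < IC5 ✗ → not eligible.
Mental Health Benefit — status temporary ✗ (requires full-time, part-time, or seasonal) → not eligible.
Health Savings Account — status temporary ✓; service 1348 days ≥ 2 months (≈60 days) ✓; 30 hrs/wk ≥ 30 ✓; age 60 ≥ 25 ✓; rating 5 ≥ 2 ✓ → eligible.
Annual Bonus Plan — service 1348 days ≥ 4 weeks (≈28 days) ✓; 30 hrs/wk ≥ 24 ✓; site Lyon ✗ (not Pune) → not eligible.
Stock Purchase Plan — service 1348 days ≥ 1 month (≈30 days) ✓; 30 hrs/wk ≥ 25 ✓; dept Support ✗ → not eligible.
Remote Work Stipend — status temporary ✓; service 1348 days ≥ 6 weeks (≈42 days) ✓; 30 hrs/wk < 40 ✗ → not eligible.

Health Savings Account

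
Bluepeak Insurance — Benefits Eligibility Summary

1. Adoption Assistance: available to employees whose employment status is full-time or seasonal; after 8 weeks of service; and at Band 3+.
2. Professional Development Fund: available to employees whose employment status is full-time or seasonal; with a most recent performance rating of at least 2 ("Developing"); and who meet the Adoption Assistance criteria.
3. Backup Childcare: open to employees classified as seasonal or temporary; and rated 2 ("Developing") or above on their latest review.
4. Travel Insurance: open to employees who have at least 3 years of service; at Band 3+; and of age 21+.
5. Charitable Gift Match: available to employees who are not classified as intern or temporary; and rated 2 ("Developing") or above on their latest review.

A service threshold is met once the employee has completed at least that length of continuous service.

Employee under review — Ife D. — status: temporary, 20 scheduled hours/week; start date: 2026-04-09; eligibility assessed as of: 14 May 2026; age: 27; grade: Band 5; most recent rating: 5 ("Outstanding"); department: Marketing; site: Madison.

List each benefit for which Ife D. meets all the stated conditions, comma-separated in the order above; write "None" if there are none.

Service from 2026-04-09 to 14 May 2026: 35 days.
Adoption Assistance — status temporary ✗ (requires full-time or seasonal) → not eligible.
Professional Development Fund — status temporary ✗ (requires full-time or seasonal) → not eligible.
Backup Childcare — status temporary ✓; rating 5 ≥ 2 ✓ → eligible.
Travel Insurance — service 35 days < 3 years (≈1095 days) ✗ → not eligible.
Charitable Gift Match — status temporary ✗ (excluded) → not eligible.

Backup Childcare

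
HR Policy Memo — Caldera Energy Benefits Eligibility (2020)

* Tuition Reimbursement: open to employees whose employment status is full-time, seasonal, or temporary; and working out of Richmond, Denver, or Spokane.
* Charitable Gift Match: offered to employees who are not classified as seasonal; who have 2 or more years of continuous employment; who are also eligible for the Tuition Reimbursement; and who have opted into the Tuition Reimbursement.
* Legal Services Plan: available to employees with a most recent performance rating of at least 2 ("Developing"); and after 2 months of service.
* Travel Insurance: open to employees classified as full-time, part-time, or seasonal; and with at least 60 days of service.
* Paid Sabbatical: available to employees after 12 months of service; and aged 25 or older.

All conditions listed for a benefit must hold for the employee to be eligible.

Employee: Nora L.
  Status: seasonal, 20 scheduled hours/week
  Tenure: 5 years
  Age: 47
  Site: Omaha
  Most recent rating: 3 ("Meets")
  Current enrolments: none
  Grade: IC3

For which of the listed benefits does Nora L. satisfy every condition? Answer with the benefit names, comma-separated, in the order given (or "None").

Tuition Reimbursement — status seasonal ✓; site Omaha ✗ (not Richmond, Denver, or Spokane) → not eligible.
Charitable Gift Match — status seasonal ✗ (excluded) → not eligible.
Legal Services Plan — rating 3 ≥ 2 ✓; service 5 years ≥ 2 months (≈60 days) ✓ → eligible.
Travel Insurance — status seasonal ✓; service 5 years ≥ 60 days ✓ → eligible.
Paid Sabbatical — service 5 years ≥ 12 months (≈360 days) ✓; age 47 ≥ 25 ✓ → eligible.

Legal Services Plan, Travel Insurance, Paid Sabbatical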